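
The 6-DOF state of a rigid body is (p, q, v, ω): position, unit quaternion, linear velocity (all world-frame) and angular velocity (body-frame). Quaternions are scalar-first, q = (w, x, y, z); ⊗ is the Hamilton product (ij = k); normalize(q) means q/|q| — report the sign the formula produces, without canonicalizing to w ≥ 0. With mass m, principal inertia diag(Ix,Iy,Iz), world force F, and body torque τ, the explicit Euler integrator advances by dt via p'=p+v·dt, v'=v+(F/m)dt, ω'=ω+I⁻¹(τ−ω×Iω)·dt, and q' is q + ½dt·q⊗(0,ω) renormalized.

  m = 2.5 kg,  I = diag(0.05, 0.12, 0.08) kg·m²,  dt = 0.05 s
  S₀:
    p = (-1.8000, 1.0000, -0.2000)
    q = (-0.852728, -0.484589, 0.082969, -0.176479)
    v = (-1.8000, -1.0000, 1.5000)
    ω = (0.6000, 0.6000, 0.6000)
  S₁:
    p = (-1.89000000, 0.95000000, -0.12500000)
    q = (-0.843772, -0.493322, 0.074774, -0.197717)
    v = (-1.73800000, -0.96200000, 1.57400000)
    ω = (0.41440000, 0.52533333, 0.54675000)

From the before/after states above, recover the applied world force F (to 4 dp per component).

F = (3.1000, 1.9000, 3.7000)

Δv = v₁−v₀ = (0.06200000, 0.03800000, 0.07400000)
applied force F = (3.1000, 1.9000, 3.7000)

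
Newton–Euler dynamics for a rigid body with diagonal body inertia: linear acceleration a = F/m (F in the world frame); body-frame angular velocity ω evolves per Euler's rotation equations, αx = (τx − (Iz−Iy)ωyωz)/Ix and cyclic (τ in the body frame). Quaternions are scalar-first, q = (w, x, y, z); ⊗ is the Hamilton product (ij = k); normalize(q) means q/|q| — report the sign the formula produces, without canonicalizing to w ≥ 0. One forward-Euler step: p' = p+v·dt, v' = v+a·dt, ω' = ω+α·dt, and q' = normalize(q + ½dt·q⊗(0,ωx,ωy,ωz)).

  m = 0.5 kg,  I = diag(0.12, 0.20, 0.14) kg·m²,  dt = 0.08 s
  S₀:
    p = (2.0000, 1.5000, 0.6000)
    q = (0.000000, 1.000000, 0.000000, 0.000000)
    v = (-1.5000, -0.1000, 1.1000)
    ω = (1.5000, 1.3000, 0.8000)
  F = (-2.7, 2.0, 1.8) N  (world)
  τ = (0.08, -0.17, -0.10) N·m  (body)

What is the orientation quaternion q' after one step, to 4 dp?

2q̇ = q⊗(0,ω) = (-1.5000000, 0.0000000, -0.8000000, 1.3000000)
updated quaternion q' = (-0.0598, 0.9964, -0.0319, 0.0518)

q' = (-0.0598, 0.9964, -0.0319, 0.0518)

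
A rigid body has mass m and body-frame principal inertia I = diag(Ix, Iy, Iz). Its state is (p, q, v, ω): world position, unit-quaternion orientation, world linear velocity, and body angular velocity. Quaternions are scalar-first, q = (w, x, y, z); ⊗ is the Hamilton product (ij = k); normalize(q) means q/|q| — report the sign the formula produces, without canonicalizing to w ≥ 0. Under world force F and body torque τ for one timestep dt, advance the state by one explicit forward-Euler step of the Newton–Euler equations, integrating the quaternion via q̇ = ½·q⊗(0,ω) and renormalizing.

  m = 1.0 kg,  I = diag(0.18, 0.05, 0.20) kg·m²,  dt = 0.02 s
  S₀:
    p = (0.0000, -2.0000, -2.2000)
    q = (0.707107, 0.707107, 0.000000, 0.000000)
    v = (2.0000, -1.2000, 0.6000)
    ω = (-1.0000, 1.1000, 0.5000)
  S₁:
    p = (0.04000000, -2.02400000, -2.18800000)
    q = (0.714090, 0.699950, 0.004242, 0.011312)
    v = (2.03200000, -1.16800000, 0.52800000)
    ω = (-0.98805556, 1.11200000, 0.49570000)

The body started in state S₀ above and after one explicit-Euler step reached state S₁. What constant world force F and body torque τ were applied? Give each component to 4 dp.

Δv = v₁−v₀ = (0.03200000, 0.03200000, -0.07200000)
m·(v₁−v₀)/dt = (1.6000, 1.6000, -3.6000)
ω₁ − ω₀ = (0.01194444, 0.01200000, -0.00430000)
precession coupling = (0.0825, 0.0100, 0.1430)
applied torque τ = (0.1900, 0.0400, 0.1000)

F = (1.6000, 1.6000, -3.6000)
τ = (0.1900, 0.0400, 0.1000)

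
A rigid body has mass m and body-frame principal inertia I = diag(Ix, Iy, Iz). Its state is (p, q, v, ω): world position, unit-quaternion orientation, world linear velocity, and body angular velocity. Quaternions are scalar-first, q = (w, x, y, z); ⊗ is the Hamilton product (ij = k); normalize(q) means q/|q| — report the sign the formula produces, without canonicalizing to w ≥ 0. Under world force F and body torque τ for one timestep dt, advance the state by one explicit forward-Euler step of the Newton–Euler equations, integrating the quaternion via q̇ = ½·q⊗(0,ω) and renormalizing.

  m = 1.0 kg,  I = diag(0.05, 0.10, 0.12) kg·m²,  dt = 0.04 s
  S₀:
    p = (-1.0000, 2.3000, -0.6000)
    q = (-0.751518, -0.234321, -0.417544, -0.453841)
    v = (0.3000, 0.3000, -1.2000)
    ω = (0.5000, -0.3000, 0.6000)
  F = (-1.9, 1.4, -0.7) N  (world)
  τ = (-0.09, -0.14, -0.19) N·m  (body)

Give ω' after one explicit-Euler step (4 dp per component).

ω×(Iω) gyroscopic = (-0.0036, -0.0210, -0.0075)
(τ − ω×Iω)/I = (-1.7280, -1.1900, -1.5208)
ω + α·dt = (0.4309, -0.3476, 0.5392)

ω' = (0.4309, -0.3476, 0.5392)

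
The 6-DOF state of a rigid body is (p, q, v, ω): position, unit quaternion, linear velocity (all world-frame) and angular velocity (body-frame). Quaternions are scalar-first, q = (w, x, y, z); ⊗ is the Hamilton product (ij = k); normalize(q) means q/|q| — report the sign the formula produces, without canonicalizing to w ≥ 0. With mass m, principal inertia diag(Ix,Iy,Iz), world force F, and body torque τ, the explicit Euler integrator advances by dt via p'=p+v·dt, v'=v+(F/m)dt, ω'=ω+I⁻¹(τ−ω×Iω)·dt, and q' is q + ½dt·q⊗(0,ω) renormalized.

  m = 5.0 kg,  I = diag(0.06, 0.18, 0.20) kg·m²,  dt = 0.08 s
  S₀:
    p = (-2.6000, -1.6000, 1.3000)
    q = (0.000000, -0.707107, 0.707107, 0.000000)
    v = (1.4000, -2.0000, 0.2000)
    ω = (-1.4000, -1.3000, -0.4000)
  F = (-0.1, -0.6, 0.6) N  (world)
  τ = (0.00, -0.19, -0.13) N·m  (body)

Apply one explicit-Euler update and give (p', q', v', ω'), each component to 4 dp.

p' = (-2.4880, -1.7600, 1.3160)
q' = (-0.0028, -0.7162, 0.6937, 0.0761)
v' = (1.3984, -2.0096, 0.2096)
ω' = (-1.4139, -1.3496, -0.5394)

a = F/m = (-0.0200, -0.1200, 0.1200)
p + v·dt = (-2.4880, -1.7600, 1.3160)
v' = v + a·dt = (1.3984, -2.0096, 0.2096)
(τ − ω×Iω)/I = (-0.1733, -0.6200, -1.7420)
ω + α·dt = (-1.4139, -1.3496, -0.5394)
2q̇ = q⊗(0,ω) = (-0.0707107, -0.2828428, -0.2828428, 1.9091889)
q' = normalize(q + ½dt·q⊗(0,ω)) = (-0.0028, -0.7162, 0.6937, 0.0761)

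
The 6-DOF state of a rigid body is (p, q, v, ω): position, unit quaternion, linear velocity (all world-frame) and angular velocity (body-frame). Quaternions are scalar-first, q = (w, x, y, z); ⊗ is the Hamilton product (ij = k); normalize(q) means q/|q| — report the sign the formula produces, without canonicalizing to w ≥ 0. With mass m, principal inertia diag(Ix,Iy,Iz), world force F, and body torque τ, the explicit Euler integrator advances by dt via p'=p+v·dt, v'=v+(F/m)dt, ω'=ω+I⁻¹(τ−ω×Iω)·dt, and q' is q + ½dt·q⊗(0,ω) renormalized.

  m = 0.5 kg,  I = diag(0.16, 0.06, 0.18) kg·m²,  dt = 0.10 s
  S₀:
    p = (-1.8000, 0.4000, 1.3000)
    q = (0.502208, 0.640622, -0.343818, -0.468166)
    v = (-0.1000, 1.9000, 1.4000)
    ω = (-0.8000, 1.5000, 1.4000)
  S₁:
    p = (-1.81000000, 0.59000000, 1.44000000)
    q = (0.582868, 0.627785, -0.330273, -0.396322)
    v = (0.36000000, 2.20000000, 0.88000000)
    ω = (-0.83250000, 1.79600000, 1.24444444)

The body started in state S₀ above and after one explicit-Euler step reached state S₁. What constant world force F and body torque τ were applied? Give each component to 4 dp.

F = (2.3000, 1.5000, -2.6000)
τ = (0.2000, 0.2000, -0.1600)

ω₁ − ω₀ = (-0.03250000, 0.29600000, -0.15555556)
τ = I·(Δω/dt) + ω₀×(Iω₀) = (0.2000, 0.2000, -0.1600)
velocity change Δv = (0.46000000, 0.30000000, -0.52000000)
m·(v₁−v₀)/dt = (2.3000, 1.5000, -2.6000)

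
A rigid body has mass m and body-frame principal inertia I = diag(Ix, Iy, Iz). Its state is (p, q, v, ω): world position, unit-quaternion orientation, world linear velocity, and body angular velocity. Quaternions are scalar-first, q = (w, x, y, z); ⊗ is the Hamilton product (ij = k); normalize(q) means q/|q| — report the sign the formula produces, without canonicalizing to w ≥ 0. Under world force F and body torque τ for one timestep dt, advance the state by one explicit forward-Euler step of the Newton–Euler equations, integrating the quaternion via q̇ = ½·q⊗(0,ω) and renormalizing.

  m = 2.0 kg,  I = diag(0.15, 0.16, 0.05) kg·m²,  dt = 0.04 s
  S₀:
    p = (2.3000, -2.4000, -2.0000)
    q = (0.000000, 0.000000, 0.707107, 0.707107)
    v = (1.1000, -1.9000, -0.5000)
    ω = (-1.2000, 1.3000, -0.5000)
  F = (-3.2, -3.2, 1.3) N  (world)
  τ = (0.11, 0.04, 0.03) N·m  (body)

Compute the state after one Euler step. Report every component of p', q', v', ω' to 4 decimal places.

p' = (2.3440, -2.4760, -2.0200)
q' = (-0.0113, -0.0254, 0.6897, 0.7236)
v' = (1.0360, -1.9640, -0.4740)
ω' = (-1.1897, 1.2950, -0.4635)

p' = p + v·dt = (2.3440, -2.4760, -2.0200)
v' = v + a·dt = (1.0360, -1.9640, -0.4740)
gyro term ω×Iω = (0.0715, 0.0600, -0.0156)
angular accel α = (0.2567, -0.1250, 0.9120)
ω' = ω + α·dt = (-1.1897, 1.2950, -0.4635)
2q̇ = q⊗(0,ω) = (-0.5656856, -1.2727926, -0.8485284, 0.8485284)
q + ½dt·q⊗(0,ω), renormalized = (-0.0113, -0.0254, 0.6897, 0.7236)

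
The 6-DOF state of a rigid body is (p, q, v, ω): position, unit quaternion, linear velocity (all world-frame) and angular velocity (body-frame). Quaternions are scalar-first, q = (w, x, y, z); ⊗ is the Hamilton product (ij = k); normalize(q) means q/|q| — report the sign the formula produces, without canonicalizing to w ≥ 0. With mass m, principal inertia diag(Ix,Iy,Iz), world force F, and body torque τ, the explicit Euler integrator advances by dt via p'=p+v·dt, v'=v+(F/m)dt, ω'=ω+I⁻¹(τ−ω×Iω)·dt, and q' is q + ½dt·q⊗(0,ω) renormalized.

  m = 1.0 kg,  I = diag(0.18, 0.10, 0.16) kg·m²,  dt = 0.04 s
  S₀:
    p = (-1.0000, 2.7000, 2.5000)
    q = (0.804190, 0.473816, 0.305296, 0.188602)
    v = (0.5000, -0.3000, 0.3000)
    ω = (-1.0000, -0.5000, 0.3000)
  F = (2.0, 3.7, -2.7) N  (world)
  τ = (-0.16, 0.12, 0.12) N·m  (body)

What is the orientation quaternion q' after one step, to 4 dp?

Hamilton product q⊗(0,ω) = (0.5698834, -0.6183002, -0.7328418, 0.3096450)
q + ½dt·q⊗(0,ω), renormalized = (0.8154, 0.4613, 0.2906, 0.1947)

q' = (0.8154, 0.4613, 0.2906, 0.1947)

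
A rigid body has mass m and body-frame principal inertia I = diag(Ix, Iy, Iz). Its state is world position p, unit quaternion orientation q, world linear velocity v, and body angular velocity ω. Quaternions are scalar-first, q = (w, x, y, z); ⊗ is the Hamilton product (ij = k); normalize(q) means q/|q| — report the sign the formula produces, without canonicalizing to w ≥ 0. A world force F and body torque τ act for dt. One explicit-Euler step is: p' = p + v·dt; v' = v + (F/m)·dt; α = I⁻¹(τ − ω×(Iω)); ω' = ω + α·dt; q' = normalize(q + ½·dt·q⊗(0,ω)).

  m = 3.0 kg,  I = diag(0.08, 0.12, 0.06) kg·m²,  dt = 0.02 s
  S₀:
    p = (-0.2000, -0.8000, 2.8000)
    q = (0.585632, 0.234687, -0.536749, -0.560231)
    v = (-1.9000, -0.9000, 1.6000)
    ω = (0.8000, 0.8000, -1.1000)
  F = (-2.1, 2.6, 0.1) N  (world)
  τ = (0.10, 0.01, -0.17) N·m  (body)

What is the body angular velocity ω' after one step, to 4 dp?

ω' = (0.8118, 0.8046, -1.1652)

α = I⁻¹(τ − ω×Iω) = (0.5900, 0.2300, -3.2600)
ω' = ω + α·dt = (0.8118, 0.8046, -1.1652)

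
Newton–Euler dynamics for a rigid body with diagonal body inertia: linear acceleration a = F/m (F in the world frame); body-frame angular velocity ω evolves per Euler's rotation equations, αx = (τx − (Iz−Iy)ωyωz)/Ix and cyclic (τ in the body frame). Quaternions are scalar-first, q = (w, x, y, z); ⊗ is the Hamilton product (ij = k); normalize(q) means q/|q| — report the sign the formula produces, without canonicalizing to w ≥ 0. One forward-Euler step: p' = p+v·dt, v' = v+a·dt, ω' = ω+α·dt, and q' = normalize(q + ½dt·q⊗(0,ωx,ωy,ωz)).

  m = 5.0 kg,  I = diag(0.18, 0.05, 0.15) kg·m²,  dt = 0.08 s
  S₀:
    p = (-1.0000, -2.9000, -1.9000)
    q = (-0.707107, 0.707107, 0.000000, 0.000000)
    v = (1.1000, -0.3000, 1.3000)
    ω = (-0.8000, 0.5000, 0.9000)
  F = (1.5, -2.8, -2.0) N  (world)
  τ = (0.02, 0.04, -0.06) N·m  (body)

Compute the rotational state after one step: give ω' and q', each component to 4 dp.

α = I⁻¹(τ − ω×Iω) = (-0.1389, 1.2320, -0.7467)
ω + α·dt = (-0.8111, 0.5986, 0.8403)
2q̇ = q⊗(0,ω) = (0.5656856, 0.5656856, -0.9899498, -0.2828428)
q + ½dt·q⊗(0,ω), renormalized = (-0.6836, 0.7287, -0.0395, -0.0113)

ω' = (-0.8111, 0.5986, 0.8403)
q' = (-0.6836, 0.7287, -0.0395, -0.0113)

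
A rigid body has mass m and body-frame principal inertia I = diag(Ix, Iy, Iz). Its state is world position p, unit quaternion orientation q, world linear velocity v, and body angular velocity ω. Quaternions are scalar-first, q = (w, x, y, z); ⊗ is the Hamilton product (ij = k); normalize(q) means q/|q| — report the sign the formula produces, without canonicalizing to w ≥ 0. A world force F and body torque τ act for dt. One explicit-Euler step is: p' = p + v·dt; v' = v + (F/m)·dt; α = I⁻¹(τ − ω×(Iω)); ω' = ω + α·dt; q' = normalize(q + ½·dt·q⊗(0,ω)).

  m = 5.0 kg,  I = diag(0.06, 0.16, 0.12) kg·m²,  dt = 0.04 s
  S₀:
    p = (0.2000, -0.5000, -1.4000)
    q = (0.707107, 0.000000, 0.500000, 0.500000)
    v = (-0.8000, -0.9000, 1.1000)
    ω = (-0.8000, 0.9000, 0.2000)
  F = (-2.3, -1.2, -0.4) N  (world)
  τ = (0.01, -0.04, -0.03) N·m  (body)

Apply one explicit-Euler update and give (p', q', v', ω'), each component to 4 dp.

p' = (0.1680, -0.5360, -1.3560)
q' = (0.6959, -0.0183, 0.5046, 0.5107)
v' = (-0.8184, -0.9096, 1.0968)
ω' = (-0.7885, 0.8876, 0.2140)

gyro term ω×Iω = (-0.0072, 0.0096, -0.0720)
angular accel α = (0.2867, -0.3100, 0.3500)
new body rate ω' = (-0.7885, 0.8876, 0.2140)
Hamilton product q⊗(0,ω) = (-0.5500000, -0.9156856, 0.2363963, 0.5414214)
updated quaternion q' = (0.6959, -0.0183, 0.5046, 0.5107)
a = F/m = (-0.4600, -0.2400, -0.0800)
new position p' = (0.1680, -0.5360, -1.3560)
v' = v + a·dt = (-0.8184, -0.9096, 1.0968)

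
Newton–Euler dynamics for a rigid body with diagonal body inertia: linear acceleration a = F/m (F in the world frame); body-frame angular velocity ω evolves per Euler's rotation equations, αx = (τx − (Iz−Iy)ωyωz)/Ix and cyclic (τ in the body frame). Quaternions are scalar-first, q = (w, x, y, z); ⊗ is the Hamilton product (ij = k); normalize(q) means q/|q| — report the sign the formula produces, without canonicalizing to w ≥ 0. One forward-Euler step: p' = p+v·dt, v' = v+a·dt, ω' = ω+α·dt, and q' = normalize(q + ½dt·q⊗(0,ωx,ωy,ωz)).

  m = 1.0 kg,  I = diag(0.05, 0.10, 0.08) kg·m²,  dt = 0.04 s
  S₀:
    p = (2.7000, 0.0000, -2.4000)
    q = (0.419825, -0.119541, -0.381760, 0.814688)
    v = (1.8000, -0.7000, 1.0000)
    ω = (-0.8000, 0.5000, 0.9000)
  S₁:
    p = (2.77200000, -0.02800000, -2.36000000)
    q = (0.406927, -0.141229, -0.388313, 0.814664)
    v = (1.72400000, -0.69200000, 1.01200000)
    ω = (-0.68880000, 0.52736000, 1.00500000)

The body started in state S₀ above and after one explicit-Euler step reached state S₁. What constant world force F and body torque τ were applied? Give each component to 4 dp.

v₁ − v₀ = (-0.07600000, 0.00800000, 0.01200000)
F = m·Δv/dt = (-1.9000, 0.2000, 0.3000)
ω₁ − ω₀ = (0.11120000, 0.02736000, 0.10500000)
τ = I·(Δω/dt) + ω₀×(Iω₀) = (0.1300, 0.0900, 0.1900)

F = (-1.9000, 0.2000, 0.3000)
τ = (0.1300, 0.0900, 0.1900)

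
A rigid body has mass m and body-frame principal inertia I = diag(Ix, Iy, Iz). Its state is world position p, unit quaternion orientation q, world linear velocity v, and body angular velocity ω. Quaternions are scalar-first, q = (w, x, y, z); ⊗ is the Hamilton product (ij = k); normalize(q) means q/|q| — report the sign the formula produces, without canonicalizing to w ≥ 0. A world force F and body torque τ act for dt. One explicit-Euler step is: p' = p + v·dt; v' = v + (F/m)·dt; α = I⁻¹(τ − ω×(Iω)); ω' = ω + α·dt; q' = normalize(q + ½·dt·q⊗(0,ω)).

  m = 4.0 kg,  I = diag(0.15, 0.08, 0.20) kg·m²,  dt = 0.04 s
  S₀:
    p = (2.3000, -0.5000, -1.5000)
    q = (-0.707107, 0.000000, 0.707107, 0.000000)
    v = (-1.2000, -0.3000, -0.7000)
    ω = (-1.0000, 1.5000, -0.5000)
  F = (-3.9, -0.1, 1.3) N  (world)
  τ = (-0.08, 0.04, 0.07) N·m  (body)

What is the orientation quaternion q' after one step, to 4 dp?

Hamilton product q⊗(0,ω) = (-1.0606605, 0.3535535, -1.0606605, 1.0606605)
q + ½dt·q⊗(0,ω), renormalized = (-0.7278, 0.0071, 0.6854, 0.0212)

q' = (-0.7278, 0.0071, 0.6854, 0.0212)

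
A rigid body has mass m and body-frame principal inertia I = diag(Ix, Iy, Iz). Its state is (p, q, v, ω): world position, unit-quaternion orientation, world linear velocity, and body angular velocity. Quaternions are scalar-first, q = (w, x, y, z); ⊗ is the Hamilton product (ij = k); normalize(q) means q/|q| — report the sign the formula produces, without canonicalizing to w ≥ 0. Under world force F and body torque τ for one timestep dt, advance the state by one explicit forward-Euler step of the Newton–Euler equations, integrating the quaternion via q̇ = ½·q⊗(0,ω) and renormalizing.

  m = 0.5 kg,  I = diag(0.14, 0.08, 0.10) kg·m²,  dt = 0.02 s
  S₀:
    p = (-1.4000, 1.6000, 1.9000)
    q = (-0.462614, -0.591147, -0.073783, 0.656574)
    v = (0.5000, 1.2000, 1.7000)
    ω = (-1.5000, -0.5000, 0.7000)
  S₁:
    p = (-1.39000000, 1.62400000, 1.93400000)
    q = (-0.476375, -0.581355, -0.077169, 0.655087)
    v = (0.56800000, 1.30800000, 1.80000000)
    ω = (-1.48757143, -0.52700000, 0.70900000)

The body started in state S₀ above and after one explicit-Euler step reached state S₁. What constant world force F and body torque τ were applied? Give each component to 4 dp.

F = (1.7000, 2.7000, 2.5000)
τ = (0.0800, -0.1500, 0.0000)

velocity change Δv = (0.06800000, 0.10800000, 0.10000000)
m·(v₁−v₀)/dt = (1.7000, 2.7000, 2.5000)
Δω = ω₁−ω₀ = (0.01242857, -0.02700000, 0.00900000)
τ = I·(Δω/dt) + ω₀×(Iω₀) = (0.0800, -0.1500, 0.0000)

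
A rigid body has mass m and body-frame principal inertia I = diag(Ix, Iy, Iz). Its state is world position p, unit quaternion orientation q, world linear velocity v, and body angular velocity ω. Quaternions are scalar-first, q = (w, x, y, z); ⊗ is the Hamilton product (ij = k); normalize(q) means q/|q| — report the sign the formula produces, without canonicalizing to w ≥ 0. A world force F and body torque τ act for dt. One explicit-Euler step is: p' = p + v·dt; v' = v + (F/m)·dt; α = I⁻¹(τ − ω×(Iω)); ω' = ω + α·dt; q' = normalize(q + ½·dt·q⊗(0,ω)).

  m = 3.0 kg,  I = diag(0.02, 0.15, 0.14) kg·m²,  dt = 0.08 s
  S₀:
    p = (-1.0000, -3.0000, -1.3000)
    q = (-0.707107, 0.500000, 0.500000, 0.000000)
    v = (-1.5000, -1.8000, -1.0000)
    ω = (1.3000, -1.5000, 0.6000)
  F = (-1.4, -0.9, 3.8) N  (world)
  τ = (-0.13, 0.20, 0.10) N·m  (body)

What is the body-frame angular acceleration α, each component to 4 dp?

ω×(Iω) gyroscopic = (0.0090, -0.0936, -0.2535)
(τ − ω×Iω)/I = (-6.9500, 1.9573, 2.5250)

α = (-6.9500, 1.9573, 2.5250)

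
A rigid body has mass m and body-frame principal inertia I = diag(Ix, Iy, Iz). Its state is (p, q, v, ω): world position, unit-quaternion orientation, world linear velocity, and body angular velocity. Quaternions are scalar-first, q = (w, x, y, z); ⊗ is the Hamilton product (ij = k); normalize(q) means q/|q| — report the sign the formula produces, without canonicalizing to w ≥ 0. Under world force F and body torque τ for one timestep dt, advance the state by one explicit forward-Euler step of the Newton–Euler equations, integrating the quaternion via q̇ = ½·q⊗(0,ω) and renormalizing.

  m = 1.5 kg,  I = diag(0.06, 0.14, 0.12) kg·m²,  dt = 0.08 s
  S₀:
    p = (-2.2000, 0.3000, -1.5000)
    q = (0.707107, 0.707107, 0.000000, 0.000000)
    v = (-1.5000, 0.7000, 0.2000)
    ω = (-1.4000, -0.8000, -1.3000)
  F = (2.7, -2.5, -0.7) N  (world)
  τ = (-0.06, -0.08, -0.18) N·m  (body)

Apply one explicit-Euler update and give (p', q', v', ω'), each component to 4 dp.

new position p' = (-2.3200, 0.3560, -1.4840)
new velocity v' = (-1.3560, 0.5667, 0.1627)
ω×(Iω) gyroscopic = (-0.0208, -0.1092, 0.0896)
α = I⁻¹(τ − ω×Iω) = (-0.6533, 0.2086, -2.2467)
ω' = ω + α·dt = (-1.4523, -0.7833, -1.4797)
q⊗(0,ω) = (0.9899498, -0.9899498, 0.3535535, -1.4849247)
q' = normalize(q + ½dt·q⊗(0,ω)) = (0.7442, 0.6652, 0.0141, -0.0592)

p' = (-2.3200, 0.3560, -1.4840)
q' = (0.7442, 0.6652, 0.0141, -0.0592)
v' = (-1.3560, 0.5667, 0.1627)
ω' = (-1.4523, -0.7833, -1.4797)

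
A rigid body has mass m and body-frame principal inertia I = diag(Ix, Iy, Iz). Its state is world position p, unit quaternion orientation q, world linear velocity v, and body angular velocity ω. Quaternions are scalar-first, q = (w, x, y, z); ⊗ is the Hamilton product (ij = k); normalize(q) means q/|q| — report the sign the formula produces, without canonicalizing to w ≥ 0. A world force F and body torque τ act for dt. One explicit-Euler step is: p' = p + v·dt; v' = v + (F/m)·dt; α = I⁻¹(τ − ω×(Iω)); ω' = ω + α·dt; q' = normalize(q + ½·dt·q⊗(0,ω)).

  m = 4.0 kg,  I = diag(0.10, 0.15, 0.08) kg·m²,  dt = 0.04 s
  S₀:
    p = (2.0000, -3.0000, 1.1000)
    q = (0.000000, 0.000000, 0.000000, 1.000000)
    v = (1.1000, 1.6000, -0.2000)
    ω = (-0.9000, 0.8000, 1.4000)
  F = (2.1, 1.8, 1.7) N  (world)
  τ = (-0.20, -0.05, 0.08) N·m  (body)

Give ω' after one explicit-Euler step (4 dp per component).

ω' = (-0.9486, 0.7934, 1.4580)

gyro term ω×Iω = (-0.0784, -0.0252, -0.0360)
(τ − ω×Iω)/I = (-1.2160, -0.1653, 1.4500)
ω + α·dt = (-0.9486, 0.7934, 1.4580)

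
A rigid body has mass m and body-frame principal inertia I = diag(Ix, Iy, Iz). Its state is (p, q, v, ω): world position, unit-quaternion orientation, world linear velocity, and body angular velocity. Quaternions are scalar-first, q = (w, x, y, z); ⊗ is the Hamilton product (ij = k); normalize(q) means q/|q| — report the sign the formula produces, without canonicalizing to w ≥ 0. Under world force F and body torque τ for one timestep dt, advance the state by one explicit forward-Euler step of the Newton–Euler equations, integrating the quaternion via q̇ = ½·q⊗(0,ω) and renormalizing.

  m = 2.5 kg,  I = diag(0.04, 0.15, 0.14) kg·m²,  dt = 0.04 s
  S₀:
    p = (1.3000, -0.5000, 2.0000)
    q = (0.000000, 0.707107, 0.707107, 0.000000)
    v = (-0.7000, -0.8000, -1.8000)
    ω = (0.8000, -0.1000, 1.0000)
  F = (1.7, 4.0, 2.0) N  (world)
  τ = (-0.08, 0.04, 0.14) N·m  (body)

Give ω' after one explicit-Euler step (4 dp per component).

gyro term ω×Iω = (0.0010, -0.0800, -0.0088)
angular accel α = (-2.0250, 0.8000, 1.0629)
ω' = ω + α·dt = (0.7190, -0.0680, 1.0425)

ω' = (0.7190, -0.0680, 1.0425)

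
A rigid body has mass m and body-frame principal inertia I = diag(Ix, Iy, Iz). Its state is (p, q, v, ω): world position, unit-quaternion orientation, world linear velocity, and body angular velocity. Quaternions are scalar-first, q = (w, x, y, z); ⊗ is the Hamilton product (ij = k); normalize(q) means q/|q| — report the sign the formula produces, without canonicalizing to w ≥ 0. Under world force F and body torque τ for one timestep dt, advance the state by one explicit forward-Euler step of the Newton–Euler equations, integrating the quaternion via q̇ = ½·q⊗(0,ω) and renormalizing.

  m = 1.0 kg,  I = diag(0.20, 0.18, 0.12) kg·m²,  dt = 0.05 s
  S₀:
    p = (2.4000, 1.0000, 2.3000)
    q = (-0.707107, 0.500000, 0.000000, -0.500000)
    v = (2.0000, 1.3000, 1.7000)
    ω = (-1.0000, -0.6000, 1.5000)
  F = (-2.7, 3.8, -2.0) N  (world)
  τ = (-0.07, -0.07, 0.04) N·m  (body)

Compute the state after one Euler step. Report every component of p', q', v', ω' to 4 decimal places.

gyro term ω×Iω = (0.0540, -0.1200, -0.0120)
angular accel α = (-0.6200, 0.2778, 0.4333)
new body rate ω' = (-1.0310, -0.5861, 1.5217)
Hamilton product q⊗(0,ω) = (1.2500000, 0.4071070, 0.1742642, -1.3606605)
q + ½dt·q⊗(0,ω), renormalized = (-0.6751, 0.5096, 0.0044, -0.5334)
linear accel F/m = (-2.7000, 3.8000, -2.0000)
p' = p + v·dt = (2.5000, 1.0650, 2.3850)
v' = v + a·dt = (1.8650, 1.4900, 1.6000)

p' = (2.5000, 1.0650, 2.3850)
q' = (-0.6751, 0.5096, 0.0044, -0.5334)
v' = (1.8650, 1.4900, 1.6000)
ω' = (-1.0310, -0.5861, 1.5217)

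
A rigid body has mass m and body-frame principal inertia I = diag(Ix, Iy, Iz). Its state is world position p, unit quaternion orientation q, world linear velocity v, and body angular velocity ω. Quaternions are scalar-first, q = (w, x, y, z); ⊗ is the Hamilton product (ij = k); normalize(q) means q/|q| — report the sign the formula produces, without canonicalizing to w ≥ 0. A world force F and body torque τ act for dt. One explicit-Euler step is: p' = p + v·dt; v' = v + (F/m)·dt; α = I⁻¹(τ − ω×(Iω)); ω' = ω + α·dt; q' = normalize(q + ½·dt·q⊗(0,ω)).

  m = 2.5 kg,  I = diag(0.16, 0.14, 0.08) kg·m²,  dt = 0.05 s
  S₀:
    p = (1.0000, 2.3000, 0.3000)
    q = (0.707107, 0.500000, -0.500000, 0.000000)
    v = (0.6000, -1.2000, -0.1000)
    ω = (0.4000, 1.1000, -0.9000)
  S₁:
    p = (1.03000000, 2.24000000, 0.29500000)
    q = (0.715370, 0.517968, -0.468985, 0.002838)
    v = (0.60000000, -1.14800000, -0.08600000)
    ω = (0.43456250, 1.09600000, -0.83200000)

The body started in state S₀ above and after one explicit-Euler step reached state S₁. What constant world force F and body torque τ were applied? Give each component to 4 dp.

F = (0.0000, 2.6000, 0.7000)
τ = (0.1700, -0.0400, 0.1000)

velocity change Δv = (0.00000000, 0.05200000, 0.01400000)
applied force F = (0.0000, 2.6000, 0.7000)
Δω = ω₁−ω₀ = (0.03456250, -0.00400000, 0.06800000)
gyro term ω₀×Iω₀ = (0.0594, -0.0288, -0.0088)
I·α + gyro = (0.1700, -0.0400, 0.1000)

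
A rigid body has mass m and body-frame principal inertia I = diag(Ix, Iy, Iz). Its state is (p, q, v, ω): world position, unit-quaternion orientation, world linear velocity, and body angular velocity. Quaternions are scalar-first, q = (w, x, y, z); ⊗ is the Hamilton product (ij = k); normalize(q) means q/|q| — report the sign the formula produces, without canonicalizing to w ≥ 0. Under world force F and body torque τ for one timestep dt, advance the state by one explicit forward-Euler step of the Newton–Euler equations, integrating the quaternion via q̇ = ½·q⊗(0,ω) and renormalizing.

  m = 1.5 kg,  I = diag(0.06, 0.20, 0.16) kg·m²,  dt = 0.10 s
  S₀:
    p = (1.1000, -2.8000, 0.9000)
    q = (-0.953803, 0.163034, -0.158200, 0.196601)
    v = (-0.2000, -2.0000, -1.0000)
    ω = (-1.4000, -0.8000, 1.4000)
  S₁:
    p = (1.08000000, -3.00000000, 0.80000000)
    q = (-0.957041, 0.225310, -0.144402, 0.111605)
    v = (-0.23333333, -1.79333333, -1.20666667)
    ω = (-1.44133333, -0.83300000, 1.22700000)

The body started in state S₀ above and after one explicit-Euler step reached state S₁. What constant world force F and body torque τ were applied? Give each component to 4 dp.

velocity change Δv = (-0.03333333, 0.20666667, -0.20666667)
F = m·Δv/dt = (-0.5000, 3.1000, -3.1000)
Δω = ω₁−ω₀ = (-0.04133333, -0.03300000, -0.17300000)
ω₀×(Iω₀) = (0.0448, 0.1960, 0.1568)
applied torque τ = (0.0200, 0.1300, -0.1200)

F = (-0.5000, 3.1000, -3.1000)
τ = (0.0200, 0.1300, -0.1200)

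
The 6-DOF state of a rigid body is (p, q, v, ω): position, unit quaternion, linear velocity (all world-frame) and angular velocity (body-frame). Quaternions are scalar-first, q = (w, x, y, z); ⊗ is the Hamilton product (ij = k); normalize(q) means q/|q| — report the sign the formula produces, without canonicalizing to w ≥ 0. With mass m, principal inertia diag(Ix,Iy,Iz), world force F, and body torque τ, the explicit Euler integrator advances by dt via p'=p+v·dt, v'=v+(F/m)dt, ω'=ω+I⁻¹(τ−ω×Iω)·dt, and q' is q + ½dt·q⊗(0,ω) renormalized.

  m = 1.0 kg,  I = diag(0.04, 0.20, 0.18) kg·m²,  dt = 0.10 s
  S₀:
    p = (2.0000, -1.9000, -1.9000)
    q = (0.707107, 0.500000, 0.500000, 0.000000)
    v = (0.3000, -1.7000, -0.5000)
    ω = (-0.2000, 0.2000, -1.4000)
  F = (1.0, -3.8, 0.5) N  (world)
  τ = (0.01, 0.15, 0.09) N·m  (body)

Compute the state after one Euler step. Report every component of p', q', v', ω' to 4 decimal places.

p' = (2.0300, -2.0700, -1.9500)
q' = (0.7053, 0.4568, 0.5407, -0.0394)
v' = (0.4000, -2.0800, -0.4500)
ω' = (-0.1890, 0.2946, -1.3464)

a = F/m = (1.0000, -3.8000, 0.5000)
p + v·dt = (2.0300, -2.0700, -1.9500)
v + (F/m)dt = (0.4000, -2.0800, -0.4500)
gyro term ω×Iω = (0.0056, -0.0392, -0.0064)
(τ − ω×Iω)/I = (0.1100, 0.9460, 0.5356)
new body rate ω' = (-0.1890, 0.2946, -1.3464)
q⊗(0,ω) = (0.0000000, -0.8414214, 0.8414214, -0.7899498)
q' = normalize(q + ½dt·q⊗(0,ω)) = (0.7053, 0.4568, 0.5407, -0.0394)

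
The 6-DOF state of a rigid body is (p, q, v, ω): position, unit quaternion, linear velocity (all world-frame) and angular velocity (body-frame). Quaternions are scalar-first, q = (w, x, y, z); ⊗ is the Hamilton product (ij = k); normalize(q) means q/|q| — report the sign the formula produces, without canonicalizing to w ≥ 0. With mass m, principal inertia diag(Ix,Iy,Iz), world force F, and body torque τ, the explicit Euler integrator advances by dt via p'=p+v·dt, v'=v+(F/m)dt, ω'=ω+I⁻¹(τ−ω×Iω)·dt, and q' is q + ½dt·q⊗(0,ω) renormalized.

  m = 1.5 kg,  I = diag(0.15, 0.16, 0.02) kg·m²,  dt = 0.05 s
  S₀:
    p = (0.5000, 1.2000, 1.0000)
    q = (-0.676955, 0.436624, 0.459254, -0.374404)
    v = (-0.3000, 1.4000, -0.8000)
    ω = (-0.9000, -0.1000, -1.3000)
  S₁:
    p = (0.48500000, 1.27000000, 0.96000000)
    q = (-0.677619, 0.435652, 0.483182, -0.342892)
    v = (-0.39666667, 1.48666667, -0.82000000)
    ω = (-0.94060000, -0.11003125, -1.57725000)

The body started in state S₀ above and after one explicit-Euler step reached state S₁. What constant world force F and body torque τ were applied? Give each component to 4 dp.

F = (-2.9000, 2.6000, -0.6000)
τ = (-0.1400, 0.1200, -0.1100)

ω₁ − ω₀ = (-0.04060000, -0.01003125, -0.27725000)
precession coupling = (-0.0182, 0.1521, 0.0009)
τ = I·(Δω/dt) + ω₀×(Iω₀) = (-0.1400, 0.1200, -0.1100)
velocity change Δv = (-0.09666667, 0.08666667, -0.02000000)
m·(v₁−v₀)/dt = (-2.9000, 2.6000, -0.6000)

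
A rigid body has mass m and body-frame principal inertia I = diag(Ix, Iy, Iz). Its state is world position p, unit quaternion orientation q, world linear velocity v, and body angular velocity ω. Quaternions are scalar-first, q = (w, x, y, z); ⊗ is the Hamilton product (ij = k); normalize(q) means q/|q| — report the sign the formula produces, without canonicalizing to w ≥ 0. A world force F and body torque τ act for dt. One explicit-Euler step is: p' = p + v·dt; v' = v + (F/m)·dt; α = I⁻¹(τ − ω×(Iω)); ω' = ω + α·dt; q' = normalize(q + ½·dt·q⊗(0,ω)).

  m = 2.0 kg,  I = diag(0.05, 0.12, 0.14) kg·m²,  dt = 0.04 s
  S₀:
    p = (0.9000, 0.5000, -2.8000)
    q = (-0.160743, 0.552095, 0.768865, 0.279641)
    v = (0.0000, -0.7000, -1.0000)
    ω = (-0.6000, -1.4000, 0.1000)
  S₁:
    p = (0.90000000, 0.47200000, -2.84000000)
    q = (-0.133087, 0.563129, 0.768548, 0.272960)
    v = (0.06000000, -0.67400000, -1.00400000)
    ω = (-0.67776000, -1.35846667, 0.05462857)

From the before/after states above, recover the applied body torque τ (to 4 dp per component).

ω₁ − ω₀ = (-0.07776000, 0.04153333, -0.04537143)
gyro term ω₀×Iω₀ = (-0.0028, 0.0054, 0.0588)
τ = I·(Δω/dt) + ω₀×(Iω₀) = (-0.1000, 0.1300, -0.1000)

τ = (-0.1000, 0.1300, -0.1000)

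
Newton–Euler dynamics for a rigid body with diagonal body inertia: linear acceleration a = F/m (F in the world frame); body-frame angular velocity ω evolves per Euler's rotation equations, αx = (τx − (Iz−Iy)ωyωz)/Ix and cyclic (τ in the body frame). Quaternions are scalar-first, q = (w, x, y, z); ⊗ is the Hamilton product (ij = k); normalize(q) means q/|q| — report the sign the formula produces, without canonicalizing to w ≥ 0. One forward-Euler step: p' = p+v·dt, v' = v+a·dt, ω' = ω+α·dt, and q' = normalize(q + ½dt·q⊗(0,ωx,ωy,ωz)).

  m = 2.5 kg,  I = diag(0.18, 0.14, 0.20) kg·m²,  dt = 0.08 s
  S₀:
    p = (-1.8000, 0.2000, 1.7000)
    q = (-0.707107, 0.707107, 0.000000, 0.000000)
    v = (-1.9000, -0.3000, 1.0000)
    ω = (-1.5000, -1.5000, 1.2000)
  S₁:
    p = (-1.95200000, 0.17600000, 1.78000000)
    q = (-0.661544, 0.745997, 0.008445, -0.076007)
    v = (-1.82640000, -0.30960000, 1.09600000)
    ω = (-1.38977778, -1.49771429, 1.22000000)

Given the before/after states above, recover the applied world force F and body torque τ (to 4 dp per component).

F = (2.3000, -0.3000, 3.0000)
τ = (0.1400, 0.0400, -0.0400)

ω₁ − ω₀ = (0.11022222, 0.00228571, 0.02000000)
precession coupling = (-0.1080, 0.0360, -0.0900)
applied torque τ = (0.1400, 0.0400, -0.0400)
v₁ − v₀ = (0.07360000, -0.00960000, 0.09600000)
applied force F = (2.3000, -0.3000, 3.0000)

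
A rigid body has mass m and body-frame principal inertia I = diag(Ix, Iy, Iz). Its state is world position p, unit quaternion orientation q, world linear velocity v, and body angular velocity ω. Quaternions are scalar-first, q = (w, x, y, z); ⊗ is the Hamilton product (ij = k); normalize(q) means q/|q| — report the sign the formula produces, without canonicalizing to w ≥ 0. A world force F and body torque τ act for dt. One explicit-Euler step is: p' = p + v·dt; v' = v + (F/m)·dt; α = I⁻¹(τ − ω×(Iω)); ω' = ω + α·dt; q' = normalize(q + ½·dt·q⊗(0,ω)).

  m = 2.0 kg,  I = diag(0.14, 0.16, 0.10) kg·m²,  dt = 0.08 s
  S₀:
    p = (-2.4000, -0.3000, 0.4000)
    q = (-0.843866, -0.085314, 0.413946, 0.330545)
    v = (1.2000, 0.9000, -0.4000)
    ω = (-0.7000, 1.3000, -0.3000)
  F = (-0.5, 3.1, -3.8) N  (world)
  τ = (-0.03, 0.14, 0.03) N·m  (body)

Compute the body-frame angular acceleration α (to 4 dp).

gyro term ω×Iω = (0.0234, 0.0084, -0.0182)
(τ − ω×Iω)/I = (-0.3814, 0.8225, 0.4820)

α = (-0.3814, 0.8225, 0.4820)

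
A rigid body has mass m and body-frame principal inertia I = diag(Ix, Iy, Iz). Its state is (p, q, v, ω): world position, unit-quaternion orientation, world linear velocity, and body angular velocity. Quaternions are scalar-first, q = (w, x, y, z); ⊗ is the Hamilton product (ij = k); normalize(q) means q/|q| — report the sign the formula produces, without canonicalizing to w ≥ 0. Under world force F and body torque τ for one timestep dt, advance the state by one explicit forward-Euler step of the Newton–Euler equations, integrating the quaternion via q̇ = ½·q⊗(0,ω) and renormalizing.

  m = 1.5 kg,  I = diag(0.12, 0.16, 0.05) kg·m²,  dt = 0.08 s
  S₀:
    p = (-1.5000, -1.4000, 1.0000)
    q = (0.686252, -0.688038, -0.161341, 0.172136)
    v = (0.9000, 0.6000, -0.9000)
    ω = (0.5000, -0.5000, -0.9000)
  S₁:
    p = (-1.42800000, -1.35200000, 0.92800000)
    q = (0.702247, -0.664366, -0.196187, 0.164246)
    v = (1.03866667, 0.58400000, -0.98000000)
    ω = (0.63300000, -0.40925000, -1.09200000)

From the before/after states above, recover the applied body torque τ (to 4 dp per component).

τ = (0.1500, 0.1500, -0.1300)

Δω = ω₁−ω₀ = (0.13300000, 0.09075000, -0.19200000)
ω₀×(Iω₀) = (-0.0495, -0.0315, -0.0100)
applied torque τ = (0.1500, 0.1500, -0.1300)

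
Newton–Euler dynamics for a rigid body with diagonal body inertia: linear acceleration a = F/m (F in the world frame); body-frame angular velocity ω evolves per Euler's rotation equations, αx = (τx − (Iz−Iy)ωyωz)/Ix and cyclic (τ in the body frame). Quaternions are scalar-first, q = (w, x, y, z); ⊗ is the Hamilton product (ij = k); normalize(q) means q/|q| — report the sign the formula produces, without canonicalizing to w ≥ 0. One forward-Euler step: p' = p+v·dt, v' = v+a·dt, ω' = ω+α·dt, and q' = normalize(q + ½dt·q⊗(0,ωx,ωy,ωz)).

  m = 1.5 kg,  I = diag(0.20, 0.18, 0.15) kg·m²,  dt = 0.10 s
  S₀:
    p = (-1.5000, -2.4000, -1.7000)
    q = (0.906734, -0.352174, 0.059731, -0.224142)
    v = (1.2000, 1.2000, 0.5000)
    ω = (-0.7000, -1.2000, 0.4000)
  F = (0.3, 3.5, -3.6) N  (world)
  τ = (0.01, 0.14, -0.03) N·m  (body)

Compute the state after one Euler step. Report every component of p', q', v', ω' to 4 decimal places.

p' = (-1.3800, -2.2800, -1.6500)
q' = (0.9001, -0.3951, 0.0202, -0.1823)
v' = (1.2200, 1.4333, 0.2600)
ω' = (-0.7022, -1.1144, 0.3912)

precession coupling ω×(Iω) = (0.0144, -0.0140, -0.0168)
angular accel α = (-0.0220, 0.8556, -0.0880)
ω + α·dt = (-0.7022, -1.1144, 0.3912)
Hamilton product q⊗(0,ω) = (-0.0851878, -0.8797918, -0.7903118, 0.8271141)
updated quaternion q' = (0.9001, -0.3951, 0.0202, -0.1823)
linear accel F/m = (0.2000, 2.3333, -2.4000)
new position p' = (-1.3800, -2.2800, -1.6500)
new velocity v' = (1.2200, 1.4333, 0.2600)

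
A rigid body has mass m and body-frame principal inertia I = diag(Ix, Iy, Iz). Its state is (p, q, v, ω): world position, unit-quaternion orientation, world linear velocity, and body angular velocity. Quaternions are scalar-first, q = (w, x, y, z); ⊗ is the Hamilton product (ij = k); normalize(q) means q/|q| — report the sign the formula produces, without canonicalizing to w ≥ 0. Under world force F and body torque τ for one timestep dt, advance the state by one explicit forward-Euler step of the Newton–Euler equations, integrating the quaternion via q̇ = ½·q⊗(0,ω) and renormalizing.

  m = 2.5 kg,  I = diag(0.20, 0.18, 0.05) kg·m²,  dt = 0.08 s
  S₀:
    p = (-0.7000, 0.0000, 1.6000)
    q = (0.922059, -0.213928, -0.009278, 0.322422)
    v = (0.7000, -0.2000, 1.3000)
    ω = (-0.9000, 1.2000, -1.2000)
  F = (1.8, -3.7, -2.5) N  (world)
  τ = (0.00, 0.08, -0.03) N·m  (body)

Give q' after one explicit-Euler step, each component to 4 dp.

q' = (0.9275, -0.2614, 0.0131, 0.2668)

2q̇ = q⊗(0,ω) = (0.2055048, -1.2056259, 0.5595774, -1.3715346)
q + ½dt·q⊗(0,ω), renormalized = (0.9275, -0.2614, 0.0131, 0.2668)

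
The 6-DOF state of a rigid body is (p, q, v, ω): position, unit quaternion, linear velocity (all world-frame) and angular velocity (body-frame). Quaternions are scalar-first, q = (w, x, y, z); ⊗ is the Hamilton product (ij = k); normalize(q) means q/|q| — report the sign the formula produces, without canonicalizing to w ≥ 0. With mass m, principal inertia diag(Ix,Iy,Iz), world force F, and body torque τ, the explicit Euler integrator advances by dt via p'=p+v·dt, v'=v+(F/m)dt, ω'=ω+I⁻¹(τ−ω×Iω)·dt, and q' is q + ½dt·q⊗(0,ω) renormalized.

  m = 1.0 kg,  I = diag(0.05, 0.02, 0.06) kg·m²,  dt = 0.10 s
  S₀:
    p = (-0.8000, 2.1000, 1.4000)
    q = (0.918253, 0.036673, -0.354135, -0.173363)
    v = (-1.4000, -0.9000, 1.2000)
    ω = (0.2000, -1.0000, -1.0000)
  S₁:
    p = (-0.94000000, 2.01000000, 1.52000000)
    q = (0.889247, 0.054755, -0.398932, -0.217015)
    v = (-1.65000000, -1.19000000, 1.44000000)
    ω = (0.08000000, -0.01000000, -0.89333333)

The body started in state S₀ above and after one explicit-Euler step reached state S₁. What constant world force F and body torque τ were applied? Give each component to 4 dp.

velocity change Δv = (-0.25000000, -0.29000000, 0.24000000)
applied force F = (-2.5000, -2.9000, 2.4000)
rate change Δω = (-0.12000000, 0.99000000, 0.10666667)
precession coupling = (0.0400, 0.0020, 0.0060)
I·α + gyro = (-0.0200, 0.2000, 0.0700)

F = (-2.5000, -2.9000, 2.4000)
τ = (-0.0200, 0.2000, 0.0700)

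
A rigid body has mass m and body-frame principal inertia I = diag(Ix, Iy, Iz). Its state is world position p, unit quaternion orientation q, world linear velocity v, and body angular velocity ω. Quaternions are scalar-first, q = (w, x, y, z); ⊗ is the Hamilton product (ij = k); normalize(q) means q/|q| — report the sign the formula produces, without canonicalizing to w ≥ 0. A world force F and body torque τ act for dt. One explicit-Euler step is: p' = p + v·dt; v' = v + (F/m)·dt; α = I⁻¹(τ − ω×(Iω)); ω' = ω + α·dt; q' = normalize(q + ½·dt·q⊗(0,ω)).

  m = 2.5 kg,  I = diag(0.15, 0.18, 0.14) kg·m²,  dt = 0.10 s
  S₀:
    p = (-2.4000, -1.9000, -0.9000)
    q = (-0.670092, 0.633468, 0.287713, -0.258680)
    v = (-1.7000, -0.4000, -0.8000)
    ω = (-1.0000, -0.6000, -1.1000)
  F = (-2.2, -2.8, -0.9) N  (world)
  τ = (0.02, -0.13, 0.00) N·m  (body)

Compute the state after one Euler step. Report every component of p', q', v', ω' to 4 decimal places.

p' = (-2.5700, -1.9400, -0.9800)
q' = (-0.6420, 0.6413, 0.3545, -0.2257)
v' = (-1.7880, -0.5120, -0.8360)
ω' = (-0.9691, -0.6783, -1.1129)

ω×(Iω) gyroscopic = (-0.0264, 0.0110, 0.0180)
α = I⁻¹(τ − ω×Iω) = (0.3093, -0.7833, -0.1286)
new body rate ω' = (-0.9691, -0.6783, -1.1129)
q⊗(0,ω) = (0.5215478, 0.1983997, 1.3575500, 0.6447334)
updated quaternion q' = (-0.6420, 0.6413, 0.3545, -0.2257)
p + v·dt = (-2.5700, -1.9400, -0.9800)
v + (F/m)dt = (-1.7880, -0.5120, -0.8360)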